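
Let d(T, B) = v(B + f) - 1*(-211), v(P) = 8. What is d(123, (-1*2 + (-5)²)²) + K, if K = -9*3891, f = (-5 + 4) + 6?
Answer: -34800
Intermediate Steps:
f = 5 (f = -1 + 6 = 5)
K = -35019
d(T, B) = 219 (d(T, B) = 8 - 1*(-211) = 8 + 211 = 219)
d(123, (-1*2 + (-5)²)²) + K = 219 - 35019 = -34800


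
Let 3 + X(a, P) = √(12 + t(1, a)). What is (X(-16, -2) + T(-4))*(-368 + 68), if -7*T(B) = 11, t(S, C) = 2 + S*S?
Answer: 9600/7 - 300*√15 ≈ 209.53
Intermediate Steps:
t(S, C) = 2 + S²
T(B) = -11/7 (T(B) = -⅐*11 = -11/7)
X(a, P) = -3 + √15 (X(a, P) = -3 + √(12 + (2 + 1²)) = -3 + √(12 + (2 + 1)) = -3 + √(12 + 3) = -3 + √15)
(X(-16, -2) + T(-4))*(-368 + 68) = ((-3 + √15) - 11/7)*(-368 + 68) = (-32/7 + √15)*(-300) = 9600/7 - 300*√15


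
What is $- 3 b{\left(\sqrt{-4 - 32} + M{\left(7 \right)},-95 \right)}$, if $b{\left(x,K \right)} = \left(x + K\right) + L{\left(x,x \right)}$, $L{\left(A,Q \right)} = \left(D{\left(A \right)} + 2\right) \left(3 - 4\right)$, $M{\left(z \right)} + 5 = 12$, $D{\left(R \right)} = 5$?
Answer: $285 - 18 i \approx 285.0 - 18.0 i$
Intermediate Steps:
$M{\left(z \right)} = 7$ ($M{\left(z \right)} = -5 + 12 = 7$)
$L{\left(A,Q \right)} = -7$ ($L{\left(A,Q \right)} = \left(5 + 2\right) \left(3 - 4\right) = 7 \left(-1\right) = -7$)
$b{\left(x,K \right)} = -7 + K + x$ ($b{\left(x,K \right)} = \left(x + K\right) - 7 = \left(K + x\right) - 7 = -7 + K + x$)
$- 3 b{\left(\sqrt{-4 - 32} + M{\left(7 \right)},-95 \right)} = - 3 \left(-7 - 95 + \left(\sqrt{-4 - 32} + 7\right)\right) = - 3 \left(-7 - 95 + \left(\sqrt{-36} + 7\right)\right) = - 3 \left(-7 - 95 + \left(6 i + 7\right)\right) = - 3 \left(-7 - 95 + \left(7 + 6 i\right)\right) = - 3 \left(-95 + 6 i\right) = 285 - 18 i$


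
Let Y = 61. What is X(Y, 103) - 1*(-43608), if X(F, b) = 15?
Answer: 43623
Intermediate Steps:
X(Y, 103) - 1*(-43608) = 15 - 1*(-43608) = 15 + 43608 = 43623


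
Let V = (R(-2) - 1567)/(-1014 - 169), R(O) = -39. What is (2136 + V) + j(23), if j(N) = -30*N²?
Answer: -16245716/1183 ≈ -13733.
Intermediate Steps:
V = 1606/1183 (V = (-39 - 1567)/(-1014 - 169) = -1606/(-1183) = -1606*(-1/1183) = 1606/1183 ≈ 1.3576)
(2136 + V) + j(23) = (2136 + 1606/1183) - 30*23² = 2528494/1183 - 30*529 = 2528494/1183 - 15870 = -16245716/1183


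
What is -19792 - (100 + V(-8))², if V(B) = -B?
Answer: -31456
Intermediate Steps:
-19792 - (100 + V(-8))² = -19792 - (100 - 1*(-8))² = -19792 - (100 + 8)² = -19792 - 1*108² = -19792 - 1*11664 = -19792 - 11664 = -31456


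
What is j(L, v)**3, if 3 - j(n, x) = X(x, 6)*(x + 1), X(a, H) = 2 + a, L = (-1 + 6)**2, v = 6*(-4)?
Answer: -127263527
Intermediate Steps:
v = -24
L = 25 (L = 5**2 = 25)
j(n, x) = 3 - (1 + x)*(2 + x) (j(n, x) = 3 - (2 + x)*(x + 1) = 3 - (2 + x)*(1 + x) = 3 - (1 + x)*(2 + x))
j(L, v)**3 = (1 - 1*(-24) - 1*(-24)*(2 - 24))**3 = (1 + 24 - 1*(-24)*(-22))**3 = (1 + 24 - 528)**3 = (-503)**3 = -127263527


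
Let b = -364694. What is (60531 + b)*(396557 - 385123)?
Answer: -3477799742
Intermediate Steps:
(60531 + b)*(396557 - 385123) = (60531 - 364694)*(396557 - 385123) = -304163*11434 = -3477799742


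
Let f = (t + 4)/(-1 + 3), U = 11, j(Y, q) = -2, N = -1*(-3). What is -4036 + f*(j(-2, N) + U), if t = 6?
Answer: -3991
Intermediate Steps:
N = 3
f = 5 (f = (6 + 4)/(-1 + 3) = 10/2 = 10*(1/2) = 5)
-4036 + f*(j(-2, N) + U) = -4036 + 5*(-2 + 11) = -4036 + 5*9 = -4036 + 45 = -3991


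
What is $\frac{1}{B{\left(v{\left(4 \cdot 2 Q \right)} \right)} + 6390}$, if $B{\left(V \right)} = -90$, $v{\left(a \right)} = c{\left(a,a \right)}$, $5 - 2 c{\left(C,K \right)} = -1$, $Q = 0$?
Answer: $\frac{1}{6300} \approx 0.00015873$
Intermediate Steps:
$c{\left(C,K \right)} = 3$ ($c{\left(C,K \right)} = \frac{5}{2} - - \frac{1}{2} = \frac{5}{2} + \frac{1}{2} = 3$)
$v{\left(a \right)} = 3$
$\frac{1}{B{\left(v{\left(4 \cdot 2 Q \right)} \right)} + 6390} = \frac{1}{-90 + 6390} = \frac{1}{6300}$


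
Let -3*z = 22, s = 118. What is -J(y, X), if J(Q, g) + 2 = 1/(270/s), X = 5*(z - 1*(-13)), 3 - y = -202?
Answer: 211/135 ≈ 1.5630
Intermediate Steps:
z = -22/3 (z = -1/3*22 = -22/3 ≈ -7.3333)
y = 205 (y = 3 - 1*(-202) = 3 + 202 = 205)
X = 85/3 (X = 5*(-22/3 - 1*(-13)) = 5*(-22/3 + 13) = 5*(17/3) = 85/3 ≈ 28.333)
J(Q, g) = -211/135 (J(Q, g) = -2 + 1/(270/118) = -2 + 1/(270*(1/118)) = -2 + 1/(135/59) = -2 + 59/135 = -211/135)
-J(y, X) = -1*(-211/135) = 211/135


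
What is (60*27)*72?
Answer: 116640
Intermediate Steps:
(60*27)*72 = 1620*72 = 116640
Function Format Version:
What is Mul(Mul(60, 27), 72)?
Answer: 116640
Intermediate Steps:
Mul(Mul(60, 27), 72) = Mul(1620, 72) = 116640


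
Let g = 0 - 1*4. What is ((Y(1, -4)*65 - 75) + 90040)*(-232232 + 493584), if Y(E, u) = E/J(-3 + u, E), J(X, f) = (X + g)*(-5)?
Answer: 258641257056/11 ≈ 2.3513e+10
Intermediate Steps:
g = -4 (g = 0 - 4 = -4)
J(X, f) = 20 - 5*X (J(X, f) = (X - 4)*(-5) = (-4 + X)*(-5) = 20 - 5*X)
Y(E, u) = E/(35 - 5*u) (Y(E, u) = E/(20 - 5*(-3 + u)) = E/(20 + (15 - 5*u)) = E/(35 - 5*u))
((Y(1, -4)*65 - 75) + 90040)*(-232232 + 493584) = ((-1*1/(-35 + 5*(-4))*65 - 75) + 90040)*(-232232 + 493584) = ((-1*1/(-35 - 20)*65 - 75) + 90040)*261352 = ((-1*1/(-55)*65 - 75) + 90040)*261352 = ((-1*1*(-1/55)*65 - 75) + 90040)*261352 = (((1/55)*65 - 75) + 90040)*261352 = ((13/11 - 75) + 90040)*261352 = (-812/11 + 90040)*261352 = (989628/11)*261352 = 258641257056/11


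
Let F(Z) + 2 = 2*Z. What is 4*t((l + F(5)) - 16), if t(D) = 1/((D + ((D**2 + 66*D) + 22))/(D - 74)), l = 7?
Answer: 75/11 ≈ 6.8182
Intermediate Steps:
F(Z) = -2 + 2*Z
t(D) = (-74 + D)/(22 + D**2 + 67*D) (t(D) = 1/((D + (22 + D**2 + 66*D))/(-74 + D)) = 1/((22 + D**2 + 67*D)/(-74 + D)) = (-74 + D)/(22 + D**2 + 67*D))
4*t((l + F(5)) - 16) = 4*((-74 + ((7 + (-2 + 2*5)) - 16))/(22 + ((7 + (-2 + 2*5)) - 16)**2 + 67*((7 + (-2 + 2*5)) - 16))) = 4*((-74 + ((7 + (-2 + 10)) - 16))/(22 + ((7 + (-2 + 10)) - 16)**2 + 67*((7 + (-2 + 10)) - 16))) = 4*((-74 + ((7 + 8) - 16))/(22 + ((7 + 8) - 16)**2 + 67*((7 + 8) - 16))) = 4*((-74 + (15 - 16))/(22 + (15 - 16)**2 + 67*(15 - 16))) = 4*((-74 - 1)/(22 + (-1)**2 + 67*(-1))) = 4*(-75/(22 + 1 - 67)) = 4*(-75/(-44)) = 4*(-1/44*(-75)) = 4*(75/44) = 75/11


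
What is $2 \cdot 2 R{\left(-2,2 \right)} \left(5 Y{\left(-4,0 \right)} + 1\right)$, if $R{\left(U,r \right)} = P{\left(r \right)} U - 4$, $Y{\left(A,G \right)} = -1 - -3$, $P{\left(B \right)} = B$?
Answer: $-352$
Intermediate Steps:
$Y{\left(A,G \right)} = 2$ ($Y{\left(A,G \right)} = -1 + 3 = 2$)
$R{\left(U,r \right)} = -4 + U r$ ($R{\left(U,r \right)} = r U - 4 = U r - 4 = -4 + U r$)
$2 \cdot 2 R{\left(-2,2 \right)} \left(5 Y{\left(-4,0 \right)} + 1\right) = 2 \cdot 2 \left(-4 - 4\right) \left(5 \cdot 2 + 1\right) = 4 \left(-4 - 4\right) \left(10 + 1\right) = 4 \left(-8\right) 11 = \left(-32\right) 11 = -352$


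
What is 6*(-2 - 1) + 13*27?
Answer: 333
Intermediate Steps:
6*(-2 - 1) + 13*27 = 6*(-3) + 351 = -18 + 351 = 333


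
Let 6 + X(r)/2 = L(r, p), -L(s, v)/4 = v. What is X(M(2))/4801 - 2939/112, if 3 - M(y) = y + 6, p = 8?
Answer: -14118651/537712 ≈ -26.257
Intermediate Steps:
L(s, v) = -4*v
M(y) = -3 - y (M(y) = 3 - (y + 6) = 3 - (6 + y) = 3 + (-6 - y) = -3 - y)
X(r) = -76 (X(r) = -12 + 2*(-4*8) = -12 + 2*(-32) = -12 - 64 = -76)
X(M(2))/4801 - 2939/112 = -76/4801 - 2939/112 = -14118651/537712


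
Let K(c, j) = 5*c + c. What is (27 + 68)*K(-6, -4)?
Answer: -3420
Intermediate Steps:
K(c, j) = 6*c
(27 + 68)*K(-6, -4) = (27 + 68)*(6*(-6)) = 95*(-36) = -3420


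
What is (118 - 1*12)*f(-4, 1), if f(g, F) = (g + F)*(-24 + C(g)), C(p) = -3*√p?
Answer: 7632 + 1908*I ≈ 7632.0 + 1908.0*I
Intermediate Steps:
f(g, F) = (-24 - 3*√g)*(F + g) (f(g, F) = (g + F)*(-24 - 3*√g) = (F + g)*(-24 - 3*√g) = (-24 - 3*√g)*(F + g))
(118 - 1*12)*f(-4, 1) = (118 - 1*12)*(-24*1 - 24*(-4) - (-24)*I - 3*1*√(-4)) = (118 - 12)*(-24 + 96 - (-24)*I - 3*1*2*I) = 106*(-24 + 96 + 24*I - 6*I) = 106*(72 + 18*I) = 7632 + 1908*I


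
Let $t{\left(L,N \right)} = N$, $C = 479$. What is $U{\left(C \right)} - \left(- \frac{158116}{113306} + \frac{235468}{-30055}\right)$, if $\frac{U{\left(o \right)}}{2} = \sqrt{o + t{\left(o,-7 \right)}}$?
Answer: $\frac{15716056794}{1702705915} + 4 \sqrt{118} \approx 52.681$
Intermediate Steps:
$U{\left(o \right)} = 2 \sqrt{-7 + o}$ ($U{\left(o \right)} = 2 \sqrt{o - 7} = 2 \sqrt{-7 + o}$)
$U{\left(C \right)} - \left(- \frac{158116}{113306} + \frac{235468}{-30055}\right) = 2 \sqrt{-7 + 479} - \left(- \frac{158116}{113306} + \frac{235468}{-30055}\right) = 2 \sqrt{472} - \left(\left(-158116\right) \frac{1}{113306} + 235468 \left(- \frac{1}{30055}\right)\right) = 2 \cdot 2 \sqrt{118} - \left(- \frac{79058}{56653} - \frac{235468}{30055}\right) = 4 \sqrt{118} - - \frac{15716056794}{1702705915} = 4 \sqrt{118} + \frac{15716056794}{1702705915} = \frac{15716056794}{1702705915} + 4 \sqrt{118}$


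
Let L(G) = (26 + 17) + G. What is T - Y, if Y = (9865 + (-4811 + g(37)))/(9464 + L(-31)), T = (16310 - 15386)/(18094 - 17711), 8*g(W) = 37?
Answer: 54546965/29034464 ≈ 1.8787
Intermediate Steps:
L(G) = 43 + G
g(W) = 37/8 (g(W) = (1/8)*37 = 37/8)
T = 924/383 ≈ 2.4125
Y = 40469/75808 (Y = (9865 + (-4811 + 37/8))/(9464 + (43 - 31)) = (9865 - 38451/8)/(9464 + 12) = (40469/8)/9476 = (40469/8)*(1/9476) = 40469/75808 ≈ 0.53384)
T - Y = 924/383 - 1*40469/75808 = 924/383 - 40469/75808 = 54546965/29034464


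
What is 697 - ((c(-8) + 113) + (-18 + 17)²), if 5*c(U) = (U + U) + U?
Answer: 2939/5 ≈ 587.80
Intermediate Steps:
c(U) = 3*U/5 (c(U) = ((U + U) + U)/5 = (2*U + U)/5 = (3*U)/5 = 3*U/5)
697 - ((c(-8) + 113) + (-18 + 17)²) = 697 - (((⅗)*(-8) + 113) + (-18 + 17)²) = 697 - ((-24/5 + 113) + (-1)²) = 697 - (541/5 + 1) = 697 - 1*546/5 = 697 - 546/5 = 2939/5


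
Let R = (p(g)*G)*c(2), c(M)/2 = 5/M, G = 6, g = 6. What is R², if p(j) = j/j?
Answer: 900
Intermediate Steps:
p(j) = 1
c(M) = 10/M (c(M) = 2*(5/M) = 10/M)
R = 30 (R = (1*6)*(10/2) = 6*(10*(½)) = 6*5 = 30)
R² = 30² = 900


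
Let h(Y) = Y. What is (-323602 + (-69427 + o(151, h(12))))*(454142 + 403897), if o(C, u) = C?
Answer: -337104646242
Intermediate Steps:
(-323602 + (-69427 + o(151, h(12))))*(454142 + 403897) = (-323602 + (-69427 + 151))*(454142 + 403897) = (-323602 - 69276)*858039 = -392878*858039 = -337104646242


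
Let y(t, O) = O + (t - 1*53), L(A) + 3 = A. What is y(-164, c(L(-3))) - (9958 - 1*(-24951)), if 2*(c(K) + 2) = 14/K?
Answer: -210775/6 ≈ -35129.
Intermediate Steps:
L(A) = -3 + A
c(K) = -2 + 7/K (c(K) = -2 + (14/K)/2 = -2 + 7/K)
y(t, O) = -53 + O + t (y(t, O) = O + (t - 53) = O + (-53 + t) = -53 + O + t)
y(-164, c(L(-3))) - (9958 - 1*(-24951)) = (-53 + (-2 + 7/(-3 - 3)) - 164) - (9958 - 1*(-24951)) = (-53 + (-2 + 7/(-6)) - 164) - (9958 + 24951) = (-53 + (-2 + 7*(-⅙)) - 164) - 1*34909 = (-53 + (-2 - 7/6) - 164) - 34909 = (-53 - 19/6 - 164) - 34909 = -1321/6 - 34909 = -210775/6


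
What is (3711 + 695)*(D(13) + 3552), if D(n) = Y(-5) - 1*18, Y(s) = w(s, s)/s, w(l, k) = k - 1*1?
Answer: 77880456/5 ≈ 1.5576e+7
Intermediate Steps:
w(l, k) = -1 + k (w(l, k) = k - 1 = -1 + k)
Y(s) = (-1 + s)/s
D(n) = -84/5 (D(n) = (-1 - 5)/(-5) - 1*18 = -⅕*(-6) - 18 = 6/5 - 18 = -84/5)
(3711 + 695)*(D(13) + 3552) = (3711 + 695)*(-84/5 + 3552) = 4406*(17676/5) = 77880456/5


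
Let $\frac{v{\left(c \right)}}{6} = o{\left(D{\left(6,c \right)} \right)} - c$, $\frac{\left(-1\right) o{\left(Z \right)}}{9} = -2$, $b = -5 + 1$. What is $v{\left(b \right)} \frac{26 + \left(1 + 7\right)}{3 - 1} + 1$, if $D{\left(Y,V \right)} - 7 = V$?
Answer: $2245$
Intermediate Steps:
$D{\left(Y,V \right)} = 7 + V$
$b = -4$
$o{\left(Z \right)} = 18$ ($o{\left(Z \right)} = \left(-9\right) \left(-2\right) = 18$)
$v{\left(c \right)} = 108 - 6 c$ ($v{\left(c \right)} = 6 \left(18 - c\right) = 108 - 6 c$)
$v{\left(b \right)} \frac{26 + \left(1 + 7\right)}{3 - 1} + 1 = \left(108 - -24\right) \frac{26 + \left(1 + 7\right)}{3 - 1} + 1 = \left(108 + 24\right) \frac{26 + 8}{2} + 1 = 132 \cdot 34 \cdot \frac{1}{2} + 1 = 132 \cdot 17 + 1 = 2244 + 1 = 2245$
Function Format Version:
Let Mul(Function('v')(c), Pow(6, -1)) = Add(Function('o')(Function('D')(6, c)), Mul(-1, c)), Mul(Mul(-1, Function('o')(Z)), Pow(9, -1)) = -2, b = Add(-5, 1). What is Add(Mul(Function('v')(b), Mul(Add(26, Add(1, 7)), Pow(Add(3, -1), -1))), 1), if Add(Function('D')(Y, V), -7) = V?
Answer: 2245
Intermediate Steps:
Function('D')(Y, V) = Add(7, V)
b = -4
Function('o')(Z) = 18 (Function('o')(Z) = Mul(-9, -2) = 18)
Function('v')(c) = Add(108, Mul(-6, c)) (Function('v')(c) = Mul(6, Add(18, Mul(-1, c))) = Add(108, Mul(-6, c)))
Add(Mul(Function('v')(b), Mul(Add(26, Add(1, 7)), Pow(Add(3, -1), -1))), 1) = Add(Mul(Add(108, Mul(-6, -4)), Mul(Add(26, Add(1, 7)), Pow(Add(3, -1), -1))), 1) = Add(Mul(Add(108, 24), Mul(Add(26, 8), Pow(2, -1))), 1) = Add(Mul(132, Mul(34, Rational(1, 2))), 1) = Add(Mul(132, 17), 1) = Add(2244, 1) = 2245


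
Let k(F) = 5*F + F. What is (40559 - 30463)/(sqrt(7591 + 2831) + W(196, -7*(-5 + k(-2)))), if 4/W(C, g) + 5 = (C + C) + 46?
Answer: -8743136/977005171 + 2839333416*sqrt(1158)/977005171 ≈ 98.886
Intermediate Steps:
k(F) = 6*F
W(C, g) = 4/(41 + 2*C) (W(C, g) = 4/(-5 + ((C + C) + 46)) = 4/(-5 + (2*C + 46)) = 4/(-5 + (46 + 2*C)) = 4/(41 + 2*C))
(40559 - 30463)/(sqrt(7591 + 2831) + W(196, -7*(-5 + k(-2)))) = (40559 - 30463)/(sqrt(7591 + 2831) + 4/(41 + 2*196)) = 10096/(sqrt(10422) + 4/(41 + 392)) = 10096/(3*sqrt(1158) + 4/433) = 10096/(4/433 + 3*sqrt(1158))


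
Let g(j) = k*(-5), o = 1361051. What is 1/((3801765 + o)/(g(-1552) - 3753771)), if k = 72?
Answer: -3754131/5162816 ≈ -0.72715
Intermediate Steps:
g(j) = -360 (g(j) = 72*(-5) = -360)
1/((3801765 + o)/(g(-1552) - 3753771)) = 1/((3801765 + 1361051)/(-360 - 3753771)) = 1/(5162816/(-3754131)) = 1/(5162816*(-1/3754131)) = 1/(-5162816/3754131) = -3754131/5162816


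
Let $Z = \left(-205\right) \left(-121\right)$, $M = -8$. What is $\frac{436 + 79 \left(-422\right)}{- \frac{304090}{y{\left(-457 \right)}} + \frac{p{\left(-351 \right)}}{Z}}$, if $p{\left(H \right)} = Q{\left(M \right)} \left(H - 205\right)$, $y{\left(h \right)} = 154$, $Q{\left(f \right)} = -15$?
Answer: $\frac{1142587754}{68560619} \approx 16.665$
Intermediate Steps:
$p{\left(H \right)} = 3075 - 15 H$ ($p{\left(H \right)} = - 15 \left(H - 205\right) = - 15 \left(-205 + H\right) = 3075 - 15 H$)
$Z = 24805$
$\frac{436 + 79 \left(-422\right)}{- \frac{304090}{y{\left(-457 \right)}} + \frac{p{\left(-351 \right)}}{Z}} = \frac{436 + 79 \left(-422\right)}{- \frac{304090}{154} + \frac{3075 - -5265}{24805}} = \frac{436 - 33338}{\left(-304090\right) \frac{1}{154} + \left(3075 + 5265\right) \frac{1}{24805}} = - \frac{32902}{- \frac{152045}{77} + 8340 \cdot \frac{1}{24805}} = - \frac{32902}{- \frac{152045}{77} + \frac{1668}{4961}} = - \frac{32902}{- \frac{68560619}{34727}} = \left(-32902\right) \left(- \frac{34727}{68560619}\right) = \frac{1142587754}{68560619}$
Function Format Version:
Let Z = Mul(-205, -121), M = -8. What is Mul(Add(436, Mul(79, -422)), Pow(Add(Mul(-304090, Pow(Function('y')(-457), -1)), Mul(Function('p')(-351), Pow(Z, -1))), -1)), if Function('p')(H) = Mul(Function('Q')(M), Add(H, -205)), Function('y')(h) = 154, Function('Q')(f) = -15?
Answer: Rational(1142587754, 68560619) ≈ 16.665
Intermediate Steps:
Function('p')(H) = Add(3075, Mul(-15, H)) (Function('p')(H) = Mul(-15, Add(H, -205)) = Mul(-15, Add(-205, H)) = Add(3075, Mul(-15, H)))
Z = 24805
Mul(Add(436, Mul(79, -422)), Pow(Add(Mul(-304090, Pow(Function('y')(-457), -1)), Mul(Function('p')(-351), Pow(Z, -1))), -1)) = Mul(Add(436, Mul(79, -422)), Pow(Add(Mul(-304090, Pow(154, -1)), Mul(Add(3075, Mul(-15, -351)), Pow(24805, -1))), -1)) = Mul(Add(436, -33338), Pow(Add(Mul(-304090, Rational(1, 154)), Mul(Add(3075, 5265), Rational(1, 24805))), -1)) = Mul(-32902, Pow(Add(Rational(-152045, 77), Mul(8340, Rational(1, 24805))), -1)) = Mul(-32902, Pow(Add(Rational(-152045, 77), Rational(1668, 4961)), -1)) = Mul(-32902, Pow(Rational(-68560619, 34727), -1)) = Mul(-32902, Rational(-34727, 68560619)) = Rational(1142587754, 68560619)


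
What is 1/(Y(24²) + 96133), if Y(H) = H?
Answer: 1/96709 ≈ 1.0340e-5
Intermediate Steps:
1/(Y(24²) + 96133) = 1/(24² + 96133) = 1/(576 + 96133) = 1/96709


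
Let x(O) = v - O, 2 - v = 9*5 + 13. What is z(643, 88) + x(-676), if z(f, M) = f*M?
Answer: 57204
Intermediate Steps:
v = -56 (v = 2 - (9*5 + 13) = 2 - (45 + 13) = 2 - 1*58 = 2 - 58 = -56)
x(O) = -56 - O
z(f, M) = M*f
z(643, 88) + x(-676) = 88*643 + (-56 - 1*(-676)) = 56584 + (-56 + 676) = 56584 + 620 = 57204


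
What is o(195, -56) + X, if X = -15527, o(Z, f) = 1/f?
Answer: -869513/56 ≈ -15527.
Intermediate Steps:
o(195, -56) + X = 1/(-56) - 15527 = -1/56 - 15527 = -869513/56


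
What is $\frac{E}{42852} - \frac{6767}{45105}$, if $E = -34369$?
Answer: $- \frac{613397743}{644279820} \approx -0.95207$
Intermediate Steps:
$\frac{E}{42852} - \frac{6767}{45105} = - \frac{34369}{42852} - \frac{6767}{45105} = - \frac{613397743}{644279820}$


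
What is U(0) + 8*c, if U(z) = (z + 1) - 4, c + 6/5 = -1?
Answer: -103/5 ≈ -20.600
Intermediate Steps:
c = -11/5 (c = -6/5 - 1 = -11/5 ≈ -2.2000)
U(z) = -3 + z (U(z) = (1 + z) - 4 = -3 + z)
U(0) + 8*c = (-3 + 0) + 8*(-11/5) = -3 - 88/5 = -103/5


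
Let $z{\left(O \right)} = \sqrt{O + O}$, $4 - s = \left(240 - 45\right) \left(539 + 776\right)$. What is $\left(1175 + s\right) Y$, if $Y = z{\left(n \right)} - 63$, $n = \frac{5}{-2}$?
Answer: $16080498 - 255246 i \sqrt{5} \approx 1.608 \cdot 10^{7} - 5.7075 \cdot 10^{5} i$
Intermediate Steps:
$n = - \frac{5}{2}$ ($n = 5 \left(- \frac{1}{2}\right) = - \frac{5}{2} \approx -2.5$)
$s = -256421$ ($s = 4 - \left(240 - 45\right) \left(539 + 776\right) = 4 - 195 \cdot 1315 = 4 - 256425 = -256421$)
$z{\left(O \right)} = \sqrt{2} \sqrt{O}$ ($z{\left(O \right)} = \sqrt{2 O} = \sqrt{2} \sqrt{O}$)
$Y = -63 + i \sqrt{5}$ ($Y = \sqrt{2} \sqrt{- \frac{5}{2}} - 63 = \sqrt{2} \frac{i \sqrt{10}}{2} - 63 = i \sqrt{5} - 63 = -63 + i \sqrt{5} \approx -63.0 + 2.2361 i$)
$\left(1175 + s\right) Y = \left(1175 - 256421\right) \left(-63 + i \sqrt{5}\right) = - 255246 \left(-63 + i \sqrt{5}\right) = 16080498 - 255246 i \sqrt{5}$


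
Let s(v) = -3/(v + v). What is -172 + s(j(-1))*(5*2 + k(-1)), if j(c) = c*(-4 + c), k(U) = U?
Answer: -1747/10 ≈ -174.70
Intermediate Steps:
s(v) = -3/(2*v) (s(v) = -3*1/(2*v) = -3/(2*v))
-172 + s(j(-1))*(5*2 + k(-1)) = -172 + (-3*(-1/(-4 - 1))/2)*(5*2 - 1) = -172 + (-3/(2*((-1*(-5)))))*(10 - 1) = -172 - 3/2/5*9 = -172 - 3/2*⅕*9 = -172 - 3/10*9 = -172 - 27/10 = -1747/10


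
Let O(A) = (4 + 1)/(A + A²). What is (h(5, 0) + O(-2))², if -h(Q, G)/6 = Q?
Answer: 3025/4 ≈ 756.25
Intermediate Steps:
h(Q, G) = -6*Q
O(A) = 5/(A + A²)
(h(5, 0) + O(-2))² = (-6*5 + 5/(-2*(1 - 2)))² = (-30 + 5*(-½)/(-1))² = (-30 + 5*(-½)*(-1))² = (-30 + 5/2)² = (-55/2)² = 3025/4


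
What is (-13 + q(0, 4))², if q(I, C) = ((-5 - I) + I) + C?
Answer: 196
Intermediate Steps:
q(I, C) = -5 + C
(-13 + q(0, 4))² = (-13 + (-5 + 4))² = (-13 - 1)² = (-14)² = 196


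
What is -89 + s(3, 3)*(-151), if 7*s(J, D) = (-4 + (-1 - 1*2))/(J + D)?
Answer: -383/6 ≈ -63.833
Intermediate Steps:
s(J, D) = -1/(D + J) (s(J, D) = ((-4 + (-1 - 1*2))/(J + D))/7 = ((-4 + (-1 - 2))/(D + J))/7 = ((-4 - 3)/(D + J))/7 = (-7/(D + J))/7 = -1/(D + J))
-89 + s(3, 3)*(-151) = -89 - 1/(3 + 3)*(-151) = -89 - 1/6*(-151) = -89 - 1*⅙*(-151) = -89 - ⅙*(-151) = -89 + 151/6 = -383/6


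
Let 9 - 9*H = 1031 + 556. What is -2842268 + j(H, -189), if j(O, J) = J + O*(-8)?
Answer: -8523163/3 ≈ -2.8411e+6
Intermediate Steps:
H = -526/3 (H = 1 - (1031 + 556)/9 = 1 - 1/9*1587 = 1 - 529/3 = -526/3 ≈ -175.33)
j(O, J) = J - 8*O
-2842268 + j(H, -189) = -2842268 + (-189 - 8*(-526/3)) = -2842268 + (-189 + 4208/3) = -2842268 + 3641/3 = -8523163/3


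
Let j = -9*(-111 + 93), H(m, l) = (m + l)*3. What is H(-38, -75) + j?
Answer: -177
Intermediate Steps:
H(m, l) = 3*l + 3*m (H(m, l) = (l + m)*3 = 3*l + 3*m)
j = 162 (j = -9*(-18) = 162)
H(-38, -75) + j = (3*(-75) + 3*(-38)) + 162 = (-225 - 114) + 162 = -339 + 162 = -177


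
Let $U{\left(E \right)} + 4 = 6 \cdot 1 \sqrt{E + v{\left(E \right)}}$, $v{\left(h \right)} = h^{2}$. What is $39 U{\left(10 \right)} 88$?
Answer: $-13728 + 20592 \sqrt{110} \approx 2.0224 \cdot 10^{5}$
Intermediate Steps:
$U{\left(E \right)} = -4 + 6 \sqrt{E + E^{2}}$ ($U{\left(E \right)} = -4 + 6 \cdot 1 \sqrt{E + E^{2}} = -4 + 6 \sqrt{E + E^{2}}$)
$39 U{\left(10 \right)} 88 = 39 \left(-4 + 6 \sqrt{10 \left(1 + 10\right)}\right) 88 = 39 \left(-4 + 6 \sqrt{10 \cdot 11}\right) 88 = 39 \left(-4 + 6 \sqrt{110}\right) 88 = \left(-156 + 234 \sqrt{110}\right) 88 = -13728 + 20592 \sqrt{110}$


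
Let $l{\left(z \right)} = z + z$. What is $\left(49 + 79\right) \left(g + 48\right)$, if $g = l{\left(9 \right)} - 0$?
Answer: $8448$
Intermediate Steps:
$l{\left(z \right)} = 2 z$
$g = 18$ ($g = 2 \cdot 9 - 0 = 18 + 0 = 18$)
$\left(49 + 79\right) \left(g + 48\right) = \left(49 + 79\right) \left(18 + 48\right) = 128 \cdot 66 = 8448$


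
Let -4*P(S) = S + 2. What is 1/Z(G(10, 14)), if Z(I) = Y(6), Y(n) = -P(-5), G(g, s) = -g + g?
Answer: -4/3 ≈ -1.3333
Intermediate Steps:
P(S) = -1/2 - S/4 (P(S) = -(S + 2)/4 = -(2 + S)/4 = -1/2 - S/4)
G(g, s) = 0
Y(n) = -3/4 (Y(n) = -(-1/2 - 1/4*(-5)) = -(-1/2 + 5/4) = -1*3/4 = -3/4)
Z(I) = -3/4
1/Z(G(10, 14)) = 1/(-3/4) = -4/3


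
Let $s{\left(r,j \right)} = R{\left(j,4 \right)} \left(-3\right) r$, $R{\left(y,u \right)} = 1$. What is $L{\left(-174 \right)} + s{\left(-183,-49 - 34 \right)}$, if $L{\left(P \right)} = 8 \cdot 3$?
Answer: $573$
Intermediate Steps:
$s{\left(r,j \right)} = - 3 r$ ($s{\left(r,j \right)} = 1 \left(-3\right) r = - 3 r$)
$L{\left(P \right)} = 24$
$L{\left(-174 \right)} + s{\left(-183,-49 - 34 \right)} = 24 - -549 = 24 + 549 = 573$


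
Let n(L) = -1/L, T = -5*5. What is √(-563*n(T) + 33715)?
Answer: 2*√210578/5 ≈ 183.56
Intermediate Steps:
T = -25
√(-563*n(T) + 33715) = √(-(-563)/(-25) + 33715) = √(-(-563)*(-1)/25 + 33715) = √(-563*1/25 + 33715) = √(-563/25 + 33715) = √(842312/25) = 2*√210578/5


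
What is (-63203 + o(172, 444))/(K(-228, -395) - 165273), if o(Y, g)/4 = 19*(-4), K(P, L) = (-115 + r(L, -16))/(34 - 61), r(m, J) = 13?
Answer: 571563/1487423 ≈ 0.38426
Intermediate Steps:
K(P, L) = 34/9 (K(P, L) = (-115 + 13)/(34 - 61) = -102/(-27) = -102*(-1/27) = 34/9)
o(Y, g) = -304 (o(Y, g) = 4*(19*(-4)) = 4*(-76) = -304)
(-63203 + o(172, 444))/(K(-228, -395) - 165273) = (-63203 - 304)/(34/9 - 165273) = -63507/(-1487423/9) = -63507*(-9/1487423) = 571563/1487423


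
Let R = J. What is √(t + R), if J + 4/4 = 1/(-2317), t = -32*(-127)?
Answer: √21812168490/2317 ≈ 63.742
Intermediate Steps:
t = 4064
J = -2318/2317 (J = -1 + 1/(-2317) = -1 - 1/2317 = -2318/2317 ≈ -1.0004)
R = -2318/2317 ≈ -1.0004
√(t + R) = √(4064 - 2318/2317) = √(9413970/2317) = √21812168490/2317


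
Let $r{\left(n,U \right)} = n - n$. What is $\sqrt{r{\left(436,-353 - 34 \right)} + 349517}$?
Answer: $7 \sqrt{7133} \approx 591.2$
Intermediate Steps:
$r{\left(n,U \right)} = 0$
$\sqrt{r{\left(436,-353 - 34 \right)} + 349517} = \sqrt{0 + 349517} = \sqrt{349517} = 7 \sqrt{7133}$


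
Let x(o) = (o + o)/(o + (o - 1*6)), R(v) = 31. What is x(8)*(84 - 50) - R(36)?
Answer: 117/5 ≈ 23.400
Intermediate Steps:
x(o) = 2*o/(-6 + 2*o) (x(o) = (2*o)/(o + (o - 6)) = (2*o)/(o + (-6 + o)) = (2*o)/(-6 + 2*o) = 2*o/(-6 + 2*o))
x(8)*(84 - 50) - R(36) = (8/(-3 + 8))*(84 - 50) - 1*31 = (8/5)*34 - 31 = 272/5 - 31 = 117/5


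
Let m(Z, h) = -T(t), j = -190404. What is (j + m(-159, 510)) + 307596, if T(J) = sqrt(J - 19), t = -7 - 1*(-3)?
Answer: 117192 - I*sqrt(23) ≈ 1.1719e+5 - 4.7958*I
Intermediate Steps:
t = -4 (t = -7 + 3 = -4)
T(J) = sqrt(-19 + J)
m(Z, h) = -I*sqrt(23) (m(Z, h) = -sqrt(-19 - 4) = -sqrt(-23) = -I*sqrt(23))
(j + m(-159, 510)) + 307596 = (-190404 - I*sqrt(23)) + 307596 = 117192 - I*sqrt(23)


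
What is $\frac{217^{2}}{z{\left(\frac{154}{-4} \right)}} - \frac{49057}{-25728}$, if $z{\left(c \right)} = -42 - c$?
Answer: $- \frac{346095455}{25728} \approx -13452.0$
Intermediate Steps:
$\frac{217^{2}}{z{\left(\frac{154}{-4} \right)}} - \frac{49057}{-25728} = \frac{217^{2}}{-42 - \frac{154}{-4}} - \frac{49057}{-25728} = \frac{47089}{-42 - 154 \left(- \frac{1}{4}\right)} - - \frac{49057}{25728} = \frac{47089}{-42 - - \frac{77}{2}} + \frac{49057}{25728} = \frac{47089}{-42 + \frac{77}{2}} + \frac{49057}{25728} = \frac{47089}{- \frac{7}{2}} + \frac{49057}{25728} = 47089 \left(- \frac{2}{7}\right) + \frac{49057}{25728} = -13454 + \frac{49057}{25728} = - \frac{346095455}{25728}$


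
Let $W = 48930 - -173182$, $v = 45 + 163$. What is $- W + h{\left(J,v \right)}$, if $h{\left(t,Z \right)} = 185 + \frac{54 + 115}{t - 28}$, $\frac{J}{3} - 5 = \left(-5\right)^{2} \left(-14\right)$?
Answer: $- \frac{235908570}{1063} \approx -2.2193 \cdot 10^{5}$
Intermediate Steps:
$J = -1035$ ($J = 15 + 3 \left(-5\right)^{2} \left(-14\right) = 15 + 3 \cdot 25 \left(-14\right) = 15 + 3 \left(-350\right) = 15 - 1050 = -1035$)
$v = 208$
$W = 222112$ ($W = 48930 + 173182 = 222112$)
$h{\left(t,Z \right)} = 185 + \frac{169}{-28 + t}$
$- W + h{\left(J,v \right)} = \left(-1\right) 222112 + \frac{-5011 + 185 \left(-1035\right)}{-28 - 1035} = -222112 + \frac{-5011 - 191475}{-1063} = -222112 - - \frac{196486}{1063} = -222112 + \frac{196486}{1063} = - \frac{235908570}{1063}$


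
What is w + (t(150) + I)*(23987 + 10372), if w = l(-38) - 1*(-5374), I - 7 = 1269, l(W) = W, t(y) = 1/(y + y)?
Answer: 4384753453/100 ≈ 4.3848e+7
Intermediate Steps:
t(y) = 1/(2*y)
I = 1276 (I = 7 + 1269 = 1276)
w = 5336 (w = -38 - 1*(-5374) = -38 + 5374 = 5336)
w + (t(150) + I)*(23987 + 10372) = 5336 + ((½)/150 + 1276)*(23987 + 10372) = 5336 + ((½)*(1/150) + 1276)*34359 = 5336 + (1/300 + 1276)*34359 = 5336 + (382801/300)*34359 = 5336 + 4384219853/100 = 4384753453/100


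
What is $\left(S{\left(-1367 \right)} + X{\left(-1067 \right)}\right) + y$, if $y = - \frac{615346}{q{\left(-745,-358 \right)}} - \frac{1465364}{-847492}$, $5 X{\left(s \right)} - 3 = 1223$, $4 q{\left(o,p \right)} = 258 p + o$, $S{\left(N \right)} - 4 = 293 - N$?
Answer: $\frac{191094697298727}{98636415785} \approx 1937.4$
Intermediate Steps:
$S{\left(N \right)} = 297 - N$ ($S{\left(N \right)} = 4 - \left(-293 + N\right) = 297 - N$)
$q{\left(o,p \right)} = \frac{o}{4} + \frac{129 p}{2}$ ($q{\left(o,p \right)} = \frac{258 p + o}{4} = \frac{o + 258 p}{4} = \frac{o}{4} + \frac{129 p}{2}$)
$X{\left(s \right)} = \frac{1226}{5}$ ($X{\left(s \right)} = \frac{3}{5} + \frac{1}{5} \cdot 1223 = \frac{3}{5} + \frac{1223}{5} = \frac{1226}{5}$)
$y = \frac{555610456401}{19727283157}$ ($y = - \frac{615346}{\frac{1}{4} \left(-745\right) + \frac{129}{2} \left(-358\right)} - \frac{1465364}{-847492} = - \frac{615346}{- \frac{745}{4} - 23091} - - \frac{366341}{211873} = - \frac{615346}{- \frac{93109}{4}} + \frac{366341}{211873} = \left(-615346\right) \left(- \frac{4}{93109}\right) + \frac{366341}{211873} = \frac{2461384}{93109} + \frac{366341}{211873} = \frac{555610456401}{19727283157} \approx 28.165$)
$\left(S{\left(-1367 \right)} + X{\left(-1067 \right)}\right) + y = \left(\left(297 - -1367\right) + \frac{1226}{5}\right) + \frac{555610456401}{19727283157} = \left(\left(297 + 1367\right) + \frac{1226}{5}\right) + \frac{555610456401}{19727283157} = \left(1664 + \frac{1226}{5}\right) + \frac{555610456401}{19727283157} = \frac{9546}{5} + \frac{555610456401}{19727283157} = \frac{191094697298727}{98636415785}$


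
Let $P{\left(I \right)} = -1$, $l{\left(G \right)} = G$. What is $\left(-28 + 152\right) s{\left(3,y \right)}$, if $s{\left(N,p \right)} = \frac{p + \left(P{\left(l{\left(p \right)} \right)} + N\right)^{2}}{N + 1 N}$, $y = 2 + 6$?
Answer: $248$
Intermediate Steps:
$y = 8$
$s{\left(N,p \right)} = \frac{p + \left(-1 + N\right)^{2}}{2 N}$ ($s{\left(N,p \right)} = \frac{p + \left(-1 + N\right)^{2}}{N + 1 N} = \frac{p + \left(-1 + N\right)^{2}}{N + N} = \frac{p + \left(-1 + N\right)^{2}}{2 N}$)
$\left(-28 + 152\right) s{\left(3,y \right)} = \left(-28 + 152\right) \frac{8 + \left(-1 + 3\right)^{2}}{2 \cdot 3} = 124 \cdot \frac{1}{2} \cdot \frac{1}{3} \left(8 + 2^{2}\right) = 124 \cdot \frac{1}{2} \cdot \frac{1}{3} \left(8 + 4\right) = 124 \cdot \frac{1}{2} \cdot \frac{1}{3} \cdot 12 = 124 \cdot 2 = 248$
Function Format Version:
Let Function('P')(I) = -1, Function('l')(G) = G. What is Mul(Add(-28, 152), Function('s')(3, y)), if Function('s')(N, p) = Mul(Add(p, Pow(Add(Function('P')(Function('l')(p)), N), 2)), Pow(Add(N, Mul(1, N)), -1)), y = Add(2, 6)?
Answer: 248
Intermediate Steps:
y = 8
Function('s')(N, p) = Mul(Rational(1, 2), Pow(N, -1), Add(p, Pow(Add(-1, N), 2))) (Function('s')(N, p) = Mul(Add(p, Pow(Add(-1, N), 2)), Pow(Add(N, Mul(1, N)), -1)) = Mul(Add(p, Pow(Add(-1, N), 2)), Pow(Add(N, N), -1)) = Mul(Add(p, Pow(Add(-1, N), 2)), Pow(Mul(2, N), -1)) = Mul(Add(p, Pow(Add(-1, N), 2)), Mul(Rational(1, 2), Pow(N, -1))) = Mul(Rational(1, 2), Pow(N, -1), Add(p, Pow(Add(-1, N), 2))))
Mul(Add(-28, 152), Function('s')(3, y)) = Mul(Add(-28, 152), Mul(Rational(1, 2), Pow(3, -1), Add(8, Pow(Add(-1, 3), 2)))) = Mul(124, Mul(Rational(1, 2), Rational(1, 3), Add(8, Pow(2, 2)))) = Mul(124, Mul(Rational(1, 2), Rational(1, 3), Add(8, 4))) = Mul(124, Mul(Rational(1, 2), Rational(1, 3), 12)) = Mul(124, 2) = 248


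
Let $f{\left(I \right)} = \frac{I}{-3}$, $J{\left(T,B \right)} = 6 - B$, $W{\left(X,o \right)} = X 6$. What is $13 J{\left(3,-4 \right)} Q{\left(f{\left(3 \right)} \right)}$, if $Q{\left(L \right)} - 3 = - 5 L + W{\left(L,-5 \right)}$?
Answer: $260$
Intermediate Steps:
$W{\left(X,o \right)} = 6 X$
$f{\left(I \right)} = - \frac{I}{3}$ ($f{\left(I \right)} = I \left(- \frac{1}{3}\right) = - \frac{I}{3}$)
$Q{\left(L \right)} = 3 + L$ ($Q{\left(L \right)} = 3 + \left(- 5 L + 6 L\right) = 3 + L$)
$13 J{\left(3,-4 \right)} Q{\left(f{\left(3 \right)} \right)} = 13 \left(6 - -4\right) \left(3 - 1\right) = 13 \left(6 + 4\right) \left(3 - 1\right) = 13 \cdot 10 \cdot 2 = 130 \cdot 2 = 260$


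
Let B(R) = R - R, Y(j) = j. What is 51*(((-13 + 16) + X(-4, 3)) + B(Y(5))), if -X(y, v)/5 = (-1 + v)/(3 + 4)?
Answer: 561/7 ≈ 80.143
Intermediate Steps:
X(y, v) = 5/7 - 5*v/7 (X(y, v) = -5*(-1 + v)/(3 + 4) = -5*(-1 + v)/7 = -5*(-⅐ + v/7) = 5/7 - 5*v/7)
B(R) = 0
51*(((-13 + 16) + X(-4, 3)) + B(Y(5))) = 51*(((-13 + 16) + (5/7 - 5/7*3)) + 0) = 51*((3 + (5/7 - 15/7)) + 0) = 51*((3 - 10/7) + 0) = 51*(11/7 + 0) = 51*(11/7) = 561/7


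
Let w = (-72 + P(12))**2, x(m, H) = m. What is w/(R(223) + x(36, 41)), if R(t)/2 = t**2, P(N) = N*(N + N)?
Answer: 23328/49747 ≈ 0.46893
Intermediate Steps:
P(N) = 2*N**2 (P(N) = N*(2*N) = 2*N**2)
R(t) = 2*t**2
w = 46656 (w = (-72 + 2*12**2)**2 = (-72 + 2*144)**2 = (-72 + 288)**2 = 216**2 = 46656)
w/(R(223) + x(36, 41)) = 46656/(2*223**2 + 36) = 46656/(2*49729 + 36) = 46656/(99458 + 36) = 46656/99494 = 46656*(1/99494) = 23328/49747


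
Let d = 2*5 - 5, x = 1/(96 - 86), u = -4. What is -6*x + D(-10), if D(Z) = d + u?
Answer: 2/5 ≈ 0.40000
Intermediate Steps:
x = 1/10 ≈ 0.10000
d = 5 (d = 10 - 5 = 5)
D(Z) = 1 (D(Z) = 5 - 4 = 1)
-6*x + D(-10) = -6*1/10 + 1 = -3/5 + 1 = 2/5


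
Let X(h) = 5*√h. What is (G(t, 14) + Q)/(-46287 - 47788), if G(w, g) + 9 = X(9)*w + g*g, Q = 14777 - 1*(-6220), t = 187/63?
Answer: -445799/1975575 ≈ -0.22566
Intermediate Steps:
t = 187/63 (t = 187*(1/63) = 187/63 ≈ 2.9683)
Q = 20997 (Q = 14777 + 6220 = 20997)
G(w, g) = -9 + g² + 15*w (G(w, g) = -9 + ((5*√9)*w + g*g) = -9 + ((5*3)*w + g²) = -9 + (15*w + g²) = -9 + (g² + 15*w) = -9 + g² + 15*w)
(G(t, 14) + Q)/(-46287 - 47788) = ((-9 + 14² + 15*(187/63)) + 20997)/(-46287 - 47788) = ((-9 + 196 + 935/21) + 20997)/(-94075) = (4862/21 + 20997)*(-1/94075) = (445799/21)*(-1/94075) = -445799/1975575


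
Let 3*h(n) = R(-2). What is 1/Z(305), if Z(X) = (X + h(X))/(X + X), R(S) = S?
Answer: 1830/913 ≈ 2.0044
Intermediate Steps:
h(n) = -2/3 (h(n) = (1/3)*(-2) = -2/3)
Z(X) = (-2/3 + X)/(2*X) (Z(X) = (X - 2/3)/(X + X) = (-2/3 + X)/((2*X)) = (-2/3 + X)*(1/(2*X)) = (-2/3 + X)/(2*X))
1/Z(305) = 1/((1/6)*(-2 + 3*305)/305) = 1/((1/6)*(1/305)*(-2 + 915)) = 1/((1/6)*(1/305)*913) = 1/(913/1830) = 1830/913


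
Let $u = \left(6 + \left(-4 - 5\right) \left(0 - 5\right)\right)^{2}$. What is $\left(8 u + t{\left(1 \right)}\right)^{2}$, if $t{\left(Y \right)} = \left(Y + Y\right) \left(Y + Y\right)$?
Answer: $433139344$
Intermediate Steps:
$t{\left(Y \right)} = 4 Y^{2}$ ($t{\left(Y \right)} = 2 Y 2 Y = 4 Y^{2}$)
$u = 2601$ ($u = \left(6 - -45\right)^{2} = \left(6 + 45\right)^{2} = 51^{2} = 2601$)
$\left(8 u + t{\left(1 \right)}\right)^{2} = \left(8 \cdot 2601 + 4 \cdot 1^{2}\right)^{2} = \left(20808 + 4 \cdot 1\right)^{2} = \left(20808 + 4\right)^{2} = 20812^{2} = 433139344$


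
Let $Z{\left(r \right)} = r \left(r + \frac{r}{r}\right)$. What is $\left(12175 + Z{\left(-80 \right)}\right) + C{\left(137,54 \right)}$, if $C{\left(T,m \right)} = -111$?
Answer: $18384$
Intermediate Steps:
$Z{\left(r \right)} = r \left(1 + r\right)$ ($Z{\left(r \right)} = r \left(r + 1\right) = r \left(1 + r\right)$)
$\left(12175 + Z{\left(-80 \right)}\right) + C{\left(137,54 \right)} = \left(12175 - 80 \left(1 - 80\right)\right) - 111 = \left(12175 - -6320\right) - 111 = \left(12175 + 6320\right) - 111 = 18495 - 111 = 18384$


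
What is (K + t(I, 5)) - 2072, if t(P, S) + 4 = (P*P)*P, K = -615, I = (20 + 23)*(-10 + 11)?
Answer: 76816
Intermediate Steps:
I = 43 (I = 43*1 = 43)
t(P, S) = -4 + P**3 (t(P, S) = -4 + (P*P)*P = -4 + P**2*P = -4 + P**3)
(K + t(I, 5)) - 2072 = (-615 + (-4 + 43**3)) - 2072 = (-615 + (-4 + 79507)) - 2072 = (-615 + 79503) - 2072 = 78888 - 2072 = 76816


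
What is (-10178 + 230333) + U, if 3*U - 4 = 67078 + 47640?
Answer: 775187/3 ≈ 2.5840e+5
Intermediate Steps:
U = 114722/3 (U = 4/3 + (67078 + 47640)/3 = 4/3 + (⅓)*114718 = 4/3 + 114718/3 = 114722/3 ≈ 38241.)
(-10178 + 230333) + U = (-10178 + 230333) + 114722/3 = 220155 + 114722/3 = 775187/3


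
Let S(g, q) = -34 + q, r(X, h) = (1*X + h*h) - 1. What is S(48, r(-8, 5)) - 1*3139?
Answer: -3157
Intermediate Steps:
r(X, h) = -1 + X + h**2 (r(X, h) = (X + h**2) - 1 = -1 + X + h**2)
S(48, r(-8, 5)) - 1*3139 = (-34 + (-1 - 8 + 5**2)) - 1*3139 = (-34 + (-1 - 8 + 25)) - 3139 = (-34 + 16) - 3139 = -18 - 3139 = -3157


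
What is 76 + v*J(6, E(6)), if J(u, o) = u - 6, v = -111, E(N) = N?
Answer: 76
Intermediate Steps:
J(u, o) = -6 + u
76 + v*J(6, E(6)) = 76 - 111*(-6 + 6) = 76 - 111*0 = 76 + 0 = 76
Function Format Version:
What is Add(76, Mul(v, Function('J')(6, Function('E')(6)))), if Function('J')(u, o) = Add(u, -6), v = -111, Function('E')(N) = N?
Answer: 76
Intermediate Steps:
Function('J')(u, o) = Add(-6, u)
Add(76, Mul(v, Function('J')(6, Function('E')(6)))) = Add(76, Mul(-111, Add(-6, 6))) = Add(76, Mul(-111, 0)) = Add(76, 0) = 76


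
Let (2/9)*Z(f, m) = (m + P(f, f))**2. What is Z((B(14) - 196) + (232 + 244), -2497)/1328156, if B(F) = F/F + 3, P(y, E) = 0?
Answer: 56115081/2656312 ≈ 21.125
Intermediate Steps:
B(F) = 4 (B(F) = 1 + 3 = 4)
Z(f, m) = 9*m**2/2 (Z(f, m) = 9*(m + 0)**2/2 = 9*m**2/2)
Z((B(14) - 196) + (232 + 244), -2497)/1328156 = ((9/2)*(-2497)**2)/1328156 = ((9/2)*6235009)*(1/1328156) = (56115081/2)*(1/1328156) = 56115081/2656312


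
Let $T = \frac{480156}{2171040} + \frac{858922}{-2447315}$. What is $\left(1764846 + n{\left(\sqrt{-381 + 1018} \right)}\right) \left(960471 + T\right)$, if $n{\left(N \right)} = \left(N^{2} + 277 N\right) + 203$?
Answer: $\frac{5776047688257653916741}{3405909460} + \frac{164918149747928773609 \sqrt{13}}{88553645960} \approx 1.7026 \cdot 10^{12}$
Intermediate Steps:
$n{\left(N \right)} = 203 + N^{2} + 277 N$
$T = - \frac{11494350629}{88553645960}$ ($T = 480156 \cdot \frac{1}{2171040} + 858922 \left(- \frac{1}{2447315}\right) = \frac{40013}{180920} - \frac{858922}{2447315} = - \frac{11494350629}{88553645960} \approx -0.1298$)
$\left(1764846 + n{\left(\sqrt{-381 + 1018} \right)}\right) \left(960471 + T\right) = \left(1764846 + \left(203 + \left(\sqrt{-381 + 1018}\right)^{2} + 277 \sqrt{-381 + 1018}\right)\right) \left(960471 - \frac{11494350629}{88553645960}\right) = \left(1764846 + \left(203 + \left(\sqrt{637}\right)^{2} + 277 \sqrt{637}\right)\right) \frac{85053197394496531}{88553645960} = \left(1764846 + \left(203 + \left(7 \sqrt{13}\right)^{2} + 277 \cdot 7 \sqrt{13}\right)\right) \frac{85053197394496531}{88553645960} = \left(1764846 + \left(203 + 637 + 1939 \sqrt{13}\right)\right) \frac{85053197394496531}{88553645960} = \left(1764846 + \left(840 + 1939 \sqrt{13}\right)\right) \frac{85053197394496531}{88553645960} = \left(1765686 + 1939 \sqrt{13}\right) \frac{85053197394496531}{88553645960} = \frac{5776047688257653916741}{3405909460} + \frac{164918149747928773609 \sqrt{13}}{88553645960}$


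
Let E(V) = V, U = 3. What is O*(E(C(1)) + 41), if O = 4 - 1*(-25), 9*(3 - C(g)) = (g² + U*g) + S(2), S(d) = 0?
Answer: 11368/9 ≈ 1263.1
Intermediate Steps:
C(g) = 3 - g/3 - g²/9 (C(g) = 3 - ((g² + 3*g) + 0)/9 = 3 - (g² + 3*g)/9 = 3 + (-g/3 - g²/9) = 3 - g/3 - g²/9)
O = 29 (O = 4 + 25 = 29)
O*(E(C(1)) + 41) = 29*((3 - ⅓*1 - ⅑*1²) + 41) = 29*((3 - ⅓ - ⅑*1) + 41) = 29*((3 - ⅓ - ⅑) + 41) = 29*(23/9 + 41) = 29*(392/9) = 11368/9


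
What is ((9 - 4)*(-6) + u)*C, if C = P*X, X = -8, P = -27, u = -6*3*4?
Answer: -22032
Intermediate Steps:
u = -72 (u = -18*4 = -72)
C = 216 (C = -27*(-8) = 216)
((9 - 4)*(-6) + u)*C = ((9 - 4)*(-6) - 72)*216 = (5*(-6) - 72)*216 = (-30 - 72)*216 = -102*216 = -22032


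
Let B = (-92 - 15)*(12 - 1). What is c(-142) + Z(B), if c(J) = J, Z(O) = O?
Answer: -1319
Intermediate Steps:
B = -1177 (B = -107*11 = -1177)
c(-142) + Z(B) = -142 - 1177 = -1319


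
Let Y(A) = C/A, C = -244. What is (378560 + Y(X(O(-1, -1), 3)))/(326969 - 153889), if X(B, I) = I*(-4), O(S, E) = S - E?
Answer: 1135741/519240 ≈ 2.1873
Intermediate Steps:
X(B, I) = -4*I
Y(A) = -244/A
(378560 + Y(X(O(-1, -1), 3)))/(326969 - 153889) = (378560 - 244/((-4*3)))/(326969 - 153889) = (378560 - 244/(-12))/173080 = (378560 - 244*(-1/12))*(1/173080) = (378560 + 61/3)*(1/173080) = (1135741/3)*(1/173080) = 1135741/519240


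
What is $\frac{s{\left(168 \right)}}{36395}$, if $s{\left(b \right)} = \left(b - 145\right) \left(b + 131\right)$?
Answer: $\frac{6877}{36395} \approx 0.18895$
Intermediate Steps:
$s{\left(b \right)} = \left(-145 + b\right) \left(131 + b\right)$
$\frac{s{\left(168 \right)}}{36395} = \frac{-18995 + 168^{2} - 2352}{36395} = \left(-18995 + 28224 - 2352\right) \frac{1}{36395} = 6877 \cdot \frac{1}{36395} = \frac{6877}{36395}$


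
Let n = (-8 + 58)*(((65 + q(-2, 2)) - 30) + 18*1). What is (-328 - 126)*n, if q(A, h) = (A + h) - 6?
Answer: -1066900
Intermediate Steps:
q(A, h) = -6 + A + h
n = 2350 (n = (-8 + 58)*(((65 + (-6 - 2 + 2)) - 30) + 18*1) = 50*(((65 - 6) - 30) + 18) = 50*((59 - 30) + 18) = 50*(29 + 18) = 50*47 = 2350)
(-328 - 126)*n = (-328 - 126)*2350 = -454*2350 = -1066900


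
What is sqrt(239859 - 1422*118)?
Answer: 3*sqrt(8007) ≈ 268.45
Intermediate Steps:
sqrt(239859 - 1422*118) = sqrt(239859 - 167796) = sqrt(72063) = 3*sqrt(8007)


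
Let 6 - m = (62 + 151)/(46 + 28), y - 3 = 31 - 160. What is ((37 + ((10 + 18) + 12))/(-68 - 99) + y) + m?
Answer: -1524229/12358 ≈ -123.34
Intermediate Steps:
y = -126 (y = 3 + (31 - 160) = 3 - 129 = -126)
m = 231/74 (m = 6 - (62 + 151)/(46 + 28) = 6 - 213/74 = 231/74 ≈ 3.1216)
((37 + ((10 + 18) + 12))/(-68 - 99) + y) + m = ((37 + ((10 + 18) + 12))/(-68 - 99) - 126) + 231/74 = ((37 + (28 + 12))/(-167) - 126) + 231/74 = ((37 + 40)*(-1/167) - 126) + 231/74 = (77*(-1/167) - 126) + 231/74 = (-77/167 - 126) + 231/74 = -21119/167 + 231/74 = -1524229/12358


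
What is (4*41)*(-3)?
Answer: -492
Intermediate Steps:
(4*41)*(-3) = 164*(-3) = -492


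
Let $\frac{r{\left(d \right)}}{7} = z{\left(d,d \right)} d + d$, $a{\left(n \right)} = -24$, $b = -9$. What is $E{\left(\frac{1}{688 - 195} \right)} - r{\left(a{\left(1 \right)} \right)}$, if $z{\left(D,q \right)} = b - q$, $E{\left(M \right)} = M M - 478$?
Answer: $\frac{537138291}{243049} \approx 2210.0$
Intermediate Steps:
$E{\left(M \right)} = -478 + M^{2}$ ($E{\left(M \right)} = M^{2} - 478 = -478 + M^{2}$)
$z{\left(D,q \right)} = -9 - q$
$r{\left(d \right)} = 7 d + 7 d \left(-9 - d\right)$ ($r{\left(d \right)} = 7 \left(\left(-9 - d\right) d + d\right) = 7 \left(d \left(-9 - d\right) + d\right) = 7 \left(d + d \left(-9 - d\right)\right) = 7 d + 7 d \left(-9 - d\right)$)
$E{\left(\frac{1}{688 - 195} \right)} - r{\left(a{\left(1 \right)} \right)} = \left(-478 + \left(\frac{1}{688 - 195}\right)^{2}\right) - \left(-7\right) \left(-24\right) \left(8 - 24\right) = \left(-478 + \left(\frac{1}{493}\right)^{2}\right) - \left(-7\right) \left(-24\right) \left(-16\right) = \left(-478 + \left(\frac{1}{493}\right)^{2}\right) - -2688 = \left(-478 + \frac{1}{243049}\right) + 2688 = - \frac{116177421}{243049} + 2688 = \frac{537138291}{243049}$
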